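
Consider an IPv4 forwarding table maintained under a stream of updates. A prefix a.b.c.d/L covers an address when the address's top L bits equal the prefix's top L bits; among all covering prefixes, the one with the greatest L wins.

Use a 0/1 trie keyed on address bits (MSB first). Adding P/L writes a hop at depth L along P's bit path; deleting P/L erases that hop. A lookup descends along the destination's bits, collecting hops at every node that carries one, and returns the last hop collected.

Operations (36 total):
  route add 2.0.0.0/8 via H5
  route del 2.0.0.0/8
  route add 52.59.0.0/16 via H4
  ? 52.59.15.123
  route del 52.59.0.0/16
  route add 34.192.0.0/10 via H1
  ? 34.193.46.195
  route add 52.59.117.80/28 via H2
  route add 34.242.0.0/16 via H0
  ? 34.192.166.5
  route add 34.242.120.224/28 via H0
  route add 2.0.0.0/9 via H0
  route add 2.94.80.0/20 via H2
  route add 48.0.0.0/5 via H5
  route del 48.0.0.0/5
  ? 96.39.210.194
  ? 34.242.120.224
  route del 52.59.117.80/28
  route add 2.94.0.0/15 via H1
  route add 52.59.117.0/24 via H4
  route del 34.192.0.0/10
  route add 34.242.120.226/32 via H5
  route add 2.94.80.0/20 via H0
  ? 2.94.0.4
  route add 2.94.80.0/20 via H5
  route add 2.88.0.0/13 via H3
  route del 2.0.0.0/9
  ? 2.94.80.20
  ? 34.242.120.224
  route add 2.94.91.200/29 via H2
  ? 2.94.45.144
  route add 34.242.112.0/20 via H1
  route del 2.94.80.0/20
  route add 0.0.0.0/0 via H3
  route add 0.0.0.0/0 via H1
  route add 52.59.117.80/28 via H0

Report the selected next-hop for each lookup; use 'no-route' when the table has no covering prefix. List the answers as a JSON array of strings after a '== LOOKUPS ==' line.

Process each operation:
  add 2.0.0.0/8 -> H5 at depth 8
  del 2.0.0.0/8 (clear depth 8)
  add 52.59.0.0/16 -> H4 at depth 16
  lookup 52.59.15.123: bits 0011010000111011 walk d0:-→d1:-→d2:-→d3:-→d4:-→d5:-→d6:-→d7:-→d8:-→d9:-→d10:-→d11:-→d12:-→d13:-→d14:-→d15:-→d16:H4 -> H4
  del 52.59.0.0/16 (clear depth 16)
  add 34.192.0.0/10 -> H1 at depth 10
  lookup 34.193.46.195: bits 0010001011 walk d0:-→d1:-→d2:-→d3:-→d4:-→d5:-→d6:-→d7:-→d8:-→d9:-→d10:H1 -> H1
  add 52.59.117.80/28 -> H2 at depth 28
  add 34.242.0.0/16 -> H0 at depth 16
  lookup 34.192.166.5: bits 0010001011 walk d0:-→d1:-→d2:-→d3:-→d4:-→d5:-→d6:-→d7:-→d8:-→d9:-→d10:H1 -> H1
  add 34.242.120.224/28 -> H0 at depth 28
  add 2.0.0.0/9 -> H0 at depth 9
  add 2.94.80.0/20 -> H2 at depth 20
  add 48.0.0.0/5 -> H5 at depth 5
  del 48.0.0.0/5 (clear depth 5)
  lookup 96.39.210.194: bits 0 walk d0:-→d1:- -> no-route
  lookup 34.242.120.224: bits 0010001011110010011110001110 walk d0:-→d1:-→d2:-→d3:-→d4:-→d5:-→d6:-→d7:-→d8:-→d9:-→d10:H1→d11:-→d12:-→d13:-→d14:-→d15:-→d16:H0→d17:-→d18:-→d19:-→d20:-→d21:-→d22:-→d23:-→d24:-→d25:-→d26:-→d27:-→d28:H0 -> H0
  del 52.59.117.80/28 (clear depth 28)
  add 2.94.0.0/15 -> H1 at depth 15
  add 52.59.117.0/24 -> H4 at depth 24
  del 34.192.0.0/10 (clear depth 10)
  add 34.242.120.226/32 -> H5 at depth 32
  add 2.94.80.0/20 -> H0 at depth 20
  lookup 2.94.0.4: bits 00000010010111100 walk d0:-→d1:-→d2:-→d3:-→d4:-→d5:-→d6:-→d7:-→d8:-→d9:H0→d10:-→d11:-→d12:-→d13:-→d14:-→d15:H1→d16:-→d17:- -> H1
  add 2.94.80.0/20 -> H5 at depth 20
  add 2.88.0.0/13 -> H3 at depth 13
  del 2.0.0.0/9 (clear depth 9)
  lookup 2.94.80.20: bits 00000010010111100101 walk d0:-→d1:-→d2:-→d3:-→d4:-→d5:-→d6:-→d7:-→d8:-→d9:-→d10:-→d11:-→d12:-→d13:H3→d14:-→d15:H1→d16:-→d17:-→d18:-→d19:-→d20:H5 -> H5
  lookup 34.242.120.224: bits 001000101111001001111000111000 walk d0:-→d1:-→d2:-→d3:-→d4:-→d5:-→d6:-→d7:-→d8:-→d9:-→d10:-→d11:-→d12:-→d13:-→d14:-→d15:-→d16:H0→d17:-→d18:-→d19:-→d20:-→d21:-→d22:-→d23:-→d24:-→d25:-→d26:-→d27:-→d28:H0→d29:-→d30:- -> H0
  add 2.94.91.200/29 -> H2 at depth 29
  lookup 2.94.45.144: bits 00000010010111100 walk d0:-→d1:-→d2:-→d3:-→d4:-→d5:-→d6:-→d7:-→d8:-→d9:-→d10:-→d11:-→d12:-→d13:H3→d14:-→d15:H1→d16:-→d17:- -> H1
  add 34.242.112.0/20 -> H1 at depth 20
  del 2.94.80.0/20 (clear depth 20)
  add 0.0.0.0/0 -> H3 at depth 0
  add 0.0.0.0/0 -> H1 at depth 0
  add 52.59.117.80/28 -> H0 at depth 28

== LOOKUPS ==
["H4","H1","H1","no-route","H0","H1","H5","H0","H1"]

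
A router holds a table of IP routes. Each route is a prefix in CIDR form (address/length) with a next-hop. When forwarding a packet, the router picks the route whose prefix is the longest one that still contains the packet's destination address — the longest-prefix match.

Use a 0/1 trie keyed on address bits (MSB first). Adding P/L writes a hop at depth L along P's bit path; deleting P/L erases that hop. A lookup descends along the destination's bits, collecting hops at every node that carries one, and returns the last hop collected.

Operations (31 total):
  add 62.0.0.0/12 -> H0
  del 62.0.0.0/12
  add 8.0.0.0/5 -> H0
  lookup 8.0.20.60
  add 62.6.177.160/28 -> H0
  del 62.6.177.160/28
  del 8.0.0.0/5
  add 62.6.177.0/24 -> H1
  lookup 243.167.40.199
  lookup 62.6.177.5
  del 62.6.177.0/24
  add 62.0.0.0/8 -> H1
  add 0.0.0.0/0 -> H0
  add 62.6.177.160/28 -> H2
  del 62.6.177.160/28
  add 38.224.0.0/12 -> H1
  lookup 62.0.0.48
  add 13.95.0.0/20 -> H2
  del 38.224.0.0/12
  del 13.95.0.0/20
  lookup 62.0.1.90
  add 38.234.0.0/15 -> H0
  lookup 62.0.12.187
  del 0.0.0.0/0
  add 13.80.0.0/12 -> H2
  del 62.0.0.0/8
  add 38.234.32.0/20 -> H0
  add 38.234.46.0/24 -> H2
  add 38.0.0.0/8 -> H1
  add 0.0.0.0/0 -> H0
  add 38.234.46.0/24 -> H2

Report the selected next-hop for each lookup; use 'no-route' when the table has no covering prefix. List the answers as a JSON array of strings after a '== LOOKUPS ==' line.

Trace:
  + 62.0.0.0/12 (H0) depth=12
  del 62.0.0.0/12 (clear depth 12)
  + 8.0.0.0/5 (H0) depth=5
  lookup 8.0.20.60: bits 00001 walk d0:-→d1:-→d2:-→d3:-→d4:-→d5:H0 -> H0
  + 62.6.177.160/28 (H0) depth=28
  del 62.6.177.160/28 (clear depth 28)
  del 8.0.0.0/5 (clear depth 5)
  + 62.6.177.0/24 (H1) depth=24
  lookup 243.167.40.199: bits ε walk d0:- -> no-route
  lookup 62.6.177.5: bits 001111100000011010110001 walk d0:-→d1:-→d2:-→d3:-→d4:-→d5:-→d6:-→d7:-→d8:-→d9:-→d10:-→d11:-→d12:-→d13:-→d14:-→d15:-→d16:-→d17:-→d18:-→d19:-→d20:-→d21:-→d22:-→d23:-→d24:H1 -> H1
  del 62.6.177.0/24 (clear depth 24)
  + 62.0.0.0/8 (H1) depth=8
  + 0.0.0.0/0 (H0) depth=0
  + 62.6.177.160/28 (H2) depth=28
  del 62.6.177.160/28 (clear depth 28)
  + 38.224.0.0/12 (H1) depth=12
  lookup 62.0.0.48: bits 0011111000000 walk d0:H0→d1:-→d2:-→d3:-→d4:-→d5:-→d6:-→d7:-→d8:H1→d9:-→d10:-→d11:-→d12:-→d13:- -> H1
  + 13.95.0.0/20 (H2) depth=20
  del 38.224.0.0/12 (clear depth 12)
  del 13.95.0.0/20 (clear depth 20)
  lookup 62.0.1.90: bits 0011111000000 walk d0:H0→d1:-→d2:-→d3:-→d4:-→d5:-→d6:-→d7:-→d8:H1→d9:-→d10:-→d11:-→d12:-→d13:- -> H1
  + 38.234.0.0/15 (H0) depth=15
  lookup 62.0.12.187: bits 0011111000000 walk d0:H0→d1:-→d2:-→d3:-→d4:-→d5:-→d6:-→d7:-→d8:H1→d9:-→d10:-→d11:-→d12:-→d13:- -> H1
  del 0.0.0.0/0 (clear depth 0)
  + 13.80.0.0/12 (H2) depth=12
  del 62.0.0.0/8 (clear depth 8)
  + 38.234.32.0/20 (H0) depth=20
  + 38.234.46.0/24 (H2) depth=24
  + 38.0.0.0/8 (H1) depth=8
  + 0.0.0.0/0 (H0) depth=0
  + 38.234.46.0/24 (H2) depth=24

== LOOKUPS ==
["H0","no-route","H1","H1","H1","H1"]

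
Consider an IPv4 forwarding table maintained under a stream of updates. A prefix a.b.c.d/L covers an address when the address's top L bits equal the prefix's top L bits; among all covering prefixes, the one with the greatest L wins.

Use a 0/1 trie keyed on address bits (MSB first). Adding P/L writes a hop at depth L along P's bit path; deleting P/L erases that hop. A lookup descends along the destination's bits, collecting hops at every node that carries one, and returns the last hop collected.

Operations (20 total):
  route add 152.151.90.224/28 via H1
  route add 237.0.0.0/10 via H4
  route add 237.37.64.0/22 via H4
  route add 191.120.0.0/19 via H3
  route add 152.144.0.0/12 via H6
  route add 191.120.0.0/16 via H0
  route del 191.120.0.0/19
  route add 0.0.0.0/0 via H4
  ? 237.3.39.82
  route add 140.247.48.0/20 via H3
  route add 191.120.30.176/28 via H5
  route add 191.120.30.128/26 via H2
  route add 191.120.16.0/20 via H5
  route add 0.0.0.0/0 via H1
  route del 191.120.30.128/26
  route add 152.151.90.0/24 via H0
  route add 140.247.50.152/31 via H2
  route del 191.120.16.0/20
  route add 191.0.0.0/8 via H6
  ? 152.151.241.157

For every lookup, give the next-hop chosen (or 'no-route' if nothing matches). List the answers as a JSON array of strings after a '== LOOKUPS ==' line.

Trace:
  + 152.151.90.224/28 (H1) depth=28
  + 237.0.0.0/10 (H4) depth=10
  + 237.37.64.0/22 (H4) depth=22
  + 191.120.0.0/19 (H3) depth=19
  + 152.144.0.0/12 (H6) depth=12
  + 191.120.0.0/16 (H0) depth=16
  del 191.120.0.0/19 (clear depth 19)
  + 0.0.0.0/0 (H4) depth=0
  Q 237.3.39.82: descend 1110110100 ; hops seen [H4,H4] ; pick H4
  + 140.247.48.0/20 (H3) depth=20
  + 191.120.30.176/28 (H5) depth=28
  + 191.120.30.128/26 (H2) depth=26
  + 191.120.16.0/20 (H5) depth=20
  + 0.0.0.0/0 (H1) depth=0
  del 191.120.30.128/26 (clear depth 26)
  + 152.151.90.0/24 (H0) depth=24
  + 140.247.50.152/31 (H2) depth=31
  del 191.120.16.0/20 (clear depth 20)
  + 191.0.0.0/8 (H6) depth=8
  Q 152.151.241.157: descend 1001100010010111 ; hops seen [H1,H6] ; pick H6

== LOOKUPS ==
["H4","H6"]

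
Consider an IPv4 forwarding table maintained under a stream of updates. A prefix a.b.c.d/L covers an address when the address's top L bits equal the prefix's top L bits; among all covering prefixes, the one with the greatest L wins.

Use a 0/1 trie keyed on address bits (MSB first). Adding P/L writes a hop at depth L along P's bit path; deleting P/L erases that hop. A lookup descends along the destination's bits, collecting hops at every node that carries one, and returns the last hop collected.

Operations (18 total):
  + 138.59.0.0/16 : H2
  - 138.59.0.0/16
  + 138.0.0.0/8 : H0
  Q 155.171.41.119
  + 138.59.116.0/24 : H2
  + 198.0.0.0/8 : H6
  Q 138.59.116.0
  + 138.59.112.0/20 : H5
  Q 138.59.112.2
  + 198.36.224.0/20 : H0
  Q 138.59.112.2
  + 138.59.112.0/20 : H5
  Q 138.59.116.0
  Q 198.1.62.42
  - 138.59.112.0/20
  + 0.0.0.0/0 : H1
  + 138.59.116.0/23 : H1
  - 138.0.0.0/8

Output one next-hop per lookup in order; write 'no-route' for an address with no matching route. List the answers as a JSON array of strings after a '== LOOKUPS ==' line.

Apply in order:
  add 138.59.0.0/16 -> H2 at depth 16
  - 138.59.0.0/16 clear@16
  add 138.0.0.0/8 -> H0 at depth 8
  Q 155.171.41.119: descend 100 ; hops seen [∅] ; pick no-route
  add 138.59.116.0/24 -> H2 at depth 24
  add 198.0.0.0/8 -> H6 at depth 8
  Q 138.59.116.0: descend 100010100011101101110100 ; hops seen [H0,H2] ; pick H2
  add 138.59.112.0/20 -> H5 at depth 20
  Q 138.59.112.2: descend 100010100011101101110 ; hops seen [H0,H5] ; pick H5
  add 198.36.224.0/20 -> H0 at depth 20
  Q 138.59.112.2: descend 100010100011101101110 ; hops seen [H0,H5] ; pick H5
  add 138.59.112.0/20 -> H5 at depth 20
  Q 138.59.116.0: descend 100010100011101101110100 ; hops seen [H0,H5,H2] ; pick H2
  Q 198.1.62.42: descend 1100011000 ; hops seen [H6] ; pick H6
  - 138.59.112.0/20 clear@20
  add 0.0.0.0/0 -> H1 at depth 0
  add 138.59.116.0/23 -> H1 at depth 23
  - 138.0.0.0/8 clear@8

== LOOKUPS ==
["no-route","H2","H5","H5","H2","H6"]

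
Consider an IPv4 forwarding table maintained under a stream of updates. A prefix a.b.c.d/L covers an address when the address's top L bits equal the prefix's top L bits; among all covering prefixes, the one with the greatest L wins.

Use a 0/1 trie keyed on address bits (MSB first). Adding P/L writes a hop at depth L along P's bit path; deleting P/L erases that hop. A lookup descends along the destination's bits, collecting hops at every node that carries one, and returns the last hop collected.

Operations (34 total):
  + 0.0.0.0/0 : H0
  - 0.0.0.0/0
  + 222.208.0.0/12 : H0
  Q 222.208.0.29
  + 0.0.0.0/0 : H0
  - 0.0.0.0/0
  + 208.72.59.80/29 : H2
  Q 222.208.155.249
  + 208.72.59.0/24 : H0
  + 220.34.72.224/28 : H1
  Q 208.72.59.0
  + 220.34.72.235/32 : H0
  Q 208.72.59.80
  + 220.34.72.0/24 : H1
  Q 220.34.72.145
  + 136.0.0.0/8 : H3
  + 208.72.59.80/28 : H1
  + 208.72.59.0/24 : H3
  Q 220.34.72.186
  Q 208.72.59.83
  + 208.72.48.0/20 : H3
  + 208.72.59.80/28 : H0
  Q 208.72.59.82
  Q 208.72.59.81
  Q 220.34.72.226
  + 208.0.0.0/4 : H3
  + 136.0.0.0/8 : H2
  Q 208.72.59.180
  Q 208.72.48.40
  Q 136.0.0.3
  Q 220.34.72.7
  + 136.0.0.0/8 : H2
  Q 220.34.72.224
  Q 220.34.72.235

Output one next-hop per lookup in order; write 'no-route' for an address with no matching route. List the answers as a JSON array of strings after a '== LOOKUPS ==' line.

Process each operation:
  + 0.0.0.0/0 (H0) depth=0
  del 0.0.0.0/0 (clear depth 0)
  + 222.208.0.0/12 (H0) depth=12
  lookup 222.208.0.29: bits 110111101101 walk d0:-→d1:-→d2:-→d3:-→d4:-→d5:-→d6:-→d7:-→d8:-→d9:-→d10:-→d11:-→d12:H0 -> H0
  + 0.0.0.0/0 (H0) depth=0
  del 0.0.0.0/0 (clear depth 0)
  + 208.72.59.80/29 (H2) depth=29
  lookup 222.208.155.249: bits 110111101101 walk d0:-→d1:-→d2:-→d3:-→d4:-→d5:-→d6:-→d7:-→d8:-→d9:-→d10:-→d11:-→d12:H0 -> H0
  + 208.72.59.0/24 (H0) depth=24
  + 220.34.72.224/28 (H1) depth=28
  lookup 208.72.59.0: bits 1101000001001000001110110 walk d0:-→d1:-→d2:-→d3:-→d4:-→d5:-→d6:-→d7:-→d8:-→d9:-→d10:-→d11:-→d12:-→d13:-→d14:-→d15:-→d16:-→d17:-→d18:-→d19:-→d20:-→d21:-→d22:-→d23:-→d24:H0→d25:- -> H0
  + 220.34.72.235/32 (H0) depth=32
  lookup 208.72.59.80: bits 11010000010010000011101101010 walk d0:-→d1:-→d2:-→d3:-→d4:-→d5:-→d6:-→d7:-→d8:-→d9:-→d10:-→d11:-→d12:-→d13:-→d14:-→d15:-→d16:-→d17:-→d18:-→d19:-→d20:-→d21:-→d22:-→d23:-→d24:H0→d25:-→d26:-→d27:-→d28:-→d29:H2 -> H2
  + 220.34.72.0/24 (H1) depth=24
  lookup 220.34.72.145: bits 1101110000100010010010001 walk d0:-→d1:-→d2:-→d3:-→d4:-→d5:-→d6:-→d7:-→d8:-→d9:-→d10:-→d11:-→d12:-→d13:-→d14:-→d15:-→d16:-→d17:-→d18:-→d19:-→d20:-→d21:-→d22:-→d23:-→d24:H1→d25:- -> H1
  + 136.0.0.0/8 (H3) depth=8
  + 208.72.59.80/28 (H1) depth=28
  + 208.72.59.0/24 (H3) depth=24
  lookup 220.34.72.186: bits 1101110000100010010010001 walk d0:-→d1:-→d2:-→d3:-→d4:-→d5:-→d6:-→d7:-→d8:-→d9:-→d10:-→d11:-→d12:-→d13:-→d14:-→d15:-→d16:-→d17:-→d18:-→d19:-→d20:-→d21:-→d22:-→d23:-→d24:H1→d25:- -> H1
  lookup 208.72.59.83: bits 11010000010010000011101101010 walk d0:-→d1:-→d2:-→d3:-→d4:-→d5:-→d6:-→d7:-→d8:-→d9:-→d10:-→d11:-→d12:-→d13:-→d14:-→d15:-→d16:-→d17:-→d18:-→d19:-→d20:-→d21:-→d22:-→d23:-→d24:H3→d25:-→d26:-→d27:-→d28:H1→d29:H2 -> H2
  + 208.72.48.0/20 (H3) depth=20
  + 208.72.59.80/28 (H0) depth=28
  lookup 208.72.59.82: bits 11010000010010000011101101010 walk d0:-→d1:-→d2:-→d3:-→d4:-→d5:-→d6:-→d7:-→d8:-→d9:-→d10:-→d11:-→d12:-→d13:-→d14:-→d15:-→d16:-→d17:-→d18:-→d19:-→d20:H3→d21:-→d22:-→d23:-→d24:H3→d25:-→d26:-→d27:-→d28:H0→d29:H2 -> H2
  lookup 208.72.59.81: bits 11010000010010000011101101010 walk d0:-→d1:-→d2:-→d3:-→d4:-→d5:-→d6:-→d7:-→d8:-→d9:-→d10:-→d11:-→d12:-→d13:-→d14:-→d15:-→d16:-→d17:-→d18:-→d19:-→d20:H3→d21:-→d22:-→d23:-→d24:H3→d25:-→d26:-→d27:-→d28:H0→d29:H2 -> H2
  lookup 220.34.72.226: bits 1101110000100010010010001110 walk d0:-→d1:-→d2:-→d3:-→d4:-→d5:-→d6:-→d7:-→d8:-→d9:-→d10:-→d11:-→d12:-→d13:-→d14:-→d15:-→d16:-→d17:-→d18:-→d19:-→d20:-→d21:-→d22:-→d23:-→d24:H1→d25:-→d26:-→d27:-→d28:H1 -> H1
  + 208.0.0.0/4 (H3) depth=4
  + 136.0.0.0/8 (H2) depth=8
  lookup 208.72.59.180: bits 110100000100100000111011 walk d0:-→d1:-→d2:-→d3:-→d4:H3→d5:-→d6:-→d7:-→d8:-→d9:-→d10:-→d11:-→d12:-→d13:-→d14:-→d15:-→d16:-→d17:-→d18:-→d19:-→d20:H3→d21:-→d22:-→d23:-→d24:H3 -> H3
  lookup 208.72.48.40: bits 11010000010010000011 walk d0:-→d1:-→d2:-→d3:-→d4:H3→d5:-→d6:-→d7:-→d8:-→d9:-→d10:-→d11:-→d12:-→d13:-→d14:-→d15:-→d16:-→d17:-→d18:-→d19:-→d20:H3 -> H3
  lookup 136.0.0.3: bits 10001000 walk d0:-→d1:-→d2:-→d3:-→d4:-→d5:-→d6:-→d7:-→d8:H2 -> H2
  lookup 220.34.72.7: bits 110111000010001001001000 walk d0:-→d1:-→d2:-→d3:-→d4:H3→d5:-→d6:-→d7:-→d8:-→d9:-→d10:-→d11:-→d12:-→d13:-→d14:-→d15:-→d16:-→d17:-→d18:-→d19:-→d20:-→d21:-→d22:-→d23:-→d24:H1 -> H1
  + 136.0.0.0/8 (H2) depth=8
  lookup 220.34.72.224: bits 1101110000100010010010001110 walk d0:-→d1:-→d2:-→d3:-→d4:H3→d5:-→d6:-→d7:-→d8:-→d9:-→d10:-→d11:-→d12:-→d13:-→d14:-→d15:-→d16:-→d17:-→d18:-→d19:-→d20:-→d21:-→d22:-→d23:-→d24:H1→d25:-→d26:-→d27:-→d28:H1 -> H1
  lookup 220.34.72.235: bits 11011100001000100100100011101011 walk d0:-→d1:-→d2:-→d3:-→d4:H3→d5:-→d6:-→d7:-→d8:-→d9:-→d10:-→d11:-→d12:-→d13:-→d14:-→d15:-→d16:-→d17:-→d18:-→d19:-→d20:-→d21:-→d22:-→d23:-→d24:H1→d25:-→d26:-→d27:-→d28:H1→d29:-→d30:-→d31:-→d32:H0 -> H0

== LOOKUPS ==
["H0","H0","H0","H2","H1","H1","H2","H2","H2","H1","H3","H3","H2","H1","H1","H0"]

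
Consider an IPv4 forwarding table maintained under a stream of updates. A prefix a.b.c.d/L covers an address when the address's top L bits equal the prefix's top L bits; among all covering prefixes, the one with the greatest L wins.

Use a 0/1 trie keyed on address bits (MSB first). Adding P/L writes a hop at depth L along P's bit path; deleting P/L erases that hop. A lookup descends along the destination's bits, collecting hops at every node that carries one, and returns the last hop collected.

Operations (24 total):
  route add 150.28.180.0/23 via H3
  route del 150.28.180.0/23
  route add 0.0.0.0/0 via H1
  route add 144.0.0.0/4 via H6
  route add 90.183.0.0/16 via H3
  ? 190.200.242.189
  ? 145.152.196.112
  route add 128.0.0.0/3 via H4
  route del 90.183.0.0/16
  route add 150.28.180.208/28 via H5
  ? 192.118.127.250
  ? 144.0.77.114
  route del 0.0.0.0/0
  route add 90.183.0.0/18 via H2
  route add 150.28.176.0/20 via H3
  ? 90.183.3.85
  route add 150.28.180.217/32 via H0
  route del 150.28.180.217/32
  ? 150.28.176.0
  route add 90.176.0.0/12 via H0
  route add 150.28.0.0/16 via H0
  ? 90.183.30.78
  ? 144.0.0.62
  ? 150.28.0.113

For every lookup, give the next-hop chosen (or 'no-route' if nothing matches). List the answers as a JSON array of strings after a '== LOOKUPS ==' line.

Process each operation:
  + 150.28.180.0/23 (H3) depth=23
  del 150.28.180.0/23 (clear depth 23)
  + 0.0.0.0/0 (H1) depth=0
  + 144.0.0.0/4 (H6) depth=4
  + 90.183.0.0/16 (H3) depth=16
  lookup 190.200.242.189: bits 10 walk d0:H1→d1:-→d2:- -> H1
  lookup 145.152.196.112: bits 10010 walk d0:H1→d1:-→d2:-→d3:-→d4:H6→d5:- -> H6
  + 128.0.0.0/3 (H4) depth=3
  del 90.183.0.0/16 (clear depth 16)
  + 150.28.180.208/28 (H5) depth=28
  lookup 192.118.127.250: bits 1 walk d0:H1→d1:- -> H1
  lookup 144.0.77.114: bits 10010 walk d0:H1→d1:-→d2:-→d3:H4→d4:H6→d5:- -> H6
  del 0.0.0.0/0 (clear depth 0)
  + 90.183.0.0/18 (H2) depth=18
  + 150.28.176.0/20 (H3) depth=20
  lookup 90.183.3.85: bits 010110101011011100 walk d0:-→d1:-→d2:-→d3:-→d4:-→d5:-→d6:-→d7:-→d8:-→d9:-→d10:-→d11:-→d12:-→d13:-→d14:-→d15:-→d16:-→d17:-→d18:H2 -> H2
  + 150.28.180.217/32 (H0) depth=32
  del 150.28.180.217/32 (clear depth 32)
  lookup 150.28.176.0: bits 100101100001110010110 walk d0:-→d1:-→d2:-→d3:H4→d4:H6→d5:-→d6:-→d7:-→d8:-→d9:-→d10:-→d11:-→d12:-→d13:-→d14:-→d15:-→d16:-→d17:-→d18:-→d19:-→d20:H3→d21:- -> H3
  + 90.176.0.0/12 (H0) depth=12
  + 150.28.0.0/16 (H0) depth=16
  lookup 90.183.30.78: bits 010110101011011100 walk d0:-→d1:-→d2:-→d3:-→d4:-→d5:-→d6:-→d7:-→d8:-→d9:-→d10:-→d11:-→d12:H0→d13:-→d14:-→d15:-→d16:-→d17:-→d18:H2 -> H2
  lookup 144.0.0.62: bits 10010 walk d0:-→d1:-→d2:-→d3:H4→d4:H6→d5:- -> H6
  lookup 150.28.0.113: bits 1001011000011100 walk d0:-→d1:-→d2:-→d3:H4→d4:H6→d5:-→d6:-→d7:-→d8:-→d9:-→d10:-→d11:-→d12:-→d13:-→d14:-→d15:-→d16:H0 -> H0

== LOOKUPS ==
["H1","H6","H1","H6","H2","H3","H2","H6","H0"]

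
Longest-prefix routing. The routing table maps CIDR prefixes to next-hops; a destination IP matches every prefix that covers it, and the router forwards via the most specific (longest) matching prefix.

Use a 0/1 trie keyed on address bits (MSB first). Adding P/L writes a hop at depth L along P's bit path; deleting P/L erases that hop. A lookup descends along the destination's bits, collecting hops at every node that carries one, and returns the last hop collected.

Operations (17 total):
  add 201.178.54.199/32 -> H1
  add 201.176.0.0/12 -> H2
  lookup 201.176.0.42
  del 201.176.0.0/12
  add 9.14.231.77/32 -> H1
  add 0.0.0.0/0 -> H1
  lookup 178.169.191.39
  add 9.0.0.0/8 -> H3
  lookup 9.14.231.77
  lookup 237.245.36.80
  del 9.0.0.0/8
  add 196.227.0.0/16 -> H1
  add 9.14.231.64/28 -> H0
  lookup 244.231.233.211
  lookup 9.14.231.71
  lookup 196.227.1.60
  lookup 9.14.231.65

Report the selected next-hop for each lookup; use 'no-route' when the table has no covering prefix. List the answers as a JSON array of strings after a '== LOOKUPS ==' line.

Apply in order:
  + 201.178.54.199/32 (H1) depth=32
  + 201.176.0.0/12 (H2) depth=12
  Q 201.176.0.42: descend 11001001101100 ; hops seen [H2] ; pick H2
  del 201.176.0.0/12 (clear depth 12)
  + 9.14.231.77/32 (H1) depth=32
  + 0.0.0.0/0 (H1) depth=0
  Q 178.169.191.39: descend 1 ; hops seen [H1] ; pick H1
  + 9.0.0.0/8 (H3) depth=8
  Q 9.14.231.77: descend 00001001000011101110011101001101 ; hops seen [H1,H3,H1] ; pick H1
  Q 237.245.36.80: descend 11 ; hops seen [H1] ; pick H1
  del 9.0.0.0/8 (clear depth 8)
  + 196.227.0.0/16 (H1) depth=16
  + 9.14.231.64/28 (H0) depth=28
  Q 244.231.233.211: descend 11 ; hops seen [H1] ; pick H1
  Q 9.14.231.71: descend 0000100100001110111001110100 ; hops seen [H1,H0] ; pick H0
  Q 196.227.1.60: descend 1100010011100011 ; hops seen [H1,H1] ; pick H1
  Q 9.14.231.65: descend 0000100100001110111001110100 ; hops seen [H1,H0] ; pick H0

== LOOKUPS ==
["H2","H1","H1","H1","H1","H0","H1","H0"]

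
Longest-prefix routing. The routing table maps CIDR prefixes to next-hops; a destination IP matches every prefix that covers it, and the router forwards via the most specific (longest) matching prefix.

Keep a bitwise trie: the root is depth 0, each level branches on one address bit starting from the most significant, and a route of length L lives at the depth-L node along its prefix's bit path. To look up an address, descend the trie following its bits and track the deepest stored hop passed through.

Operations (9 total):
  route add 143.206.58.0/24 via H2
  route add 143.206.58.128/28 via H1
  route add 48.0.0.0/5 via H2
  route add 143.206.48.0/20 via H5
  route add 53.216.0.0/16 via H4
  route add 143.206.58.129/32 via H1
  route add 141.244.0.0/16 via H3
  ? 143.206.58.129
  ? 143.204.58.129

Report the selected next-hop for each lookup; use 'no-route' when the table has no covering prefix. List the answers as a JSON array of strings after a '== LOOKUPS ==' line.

Process each operation:
  add 143.206.58.0/24 -> H2 at depth 24
  add 143.206.58.128/28 -> H1 at depth 28
  add 48.0.0.0/5 -> H2 at depth 5
  add 143.206.48.0/20 -> H5 at depth 20
  add 53.216.0.0/16 -> H4 at depth 16
  add 143.206.58.129/32 -> H1 at depth 32
  add 141.244.0.0/16 -> H3 at depth 16
  ? 143.206.58.129  path d0:-→d1:-→d2:-→d3:-→d4:-→d5:-→d6:-→d7:-→d8:-→d9:-→d10:-→d11:-→d12:-→d13:-→d14:-→d15:-→d16:-→d17:-→d18:-→d19:-→d20:H5→d21:-→d22:-→d23:-→d24:H2→d25:-→d26:-→d27:-→d28:H1→d29:-→d30:-→d31:-→d32:H1  best=H1
  ? 143.204.58.129  path d0:-→d1:-→d2:-→d3:-→d4:-→d5:-→d6:-→d7:-→d8:-→d9:-→d10:-→d11:-→d12:-→d13:-→d14:-  best=no-route

== LOOKUPS ==
["H1","no-route"]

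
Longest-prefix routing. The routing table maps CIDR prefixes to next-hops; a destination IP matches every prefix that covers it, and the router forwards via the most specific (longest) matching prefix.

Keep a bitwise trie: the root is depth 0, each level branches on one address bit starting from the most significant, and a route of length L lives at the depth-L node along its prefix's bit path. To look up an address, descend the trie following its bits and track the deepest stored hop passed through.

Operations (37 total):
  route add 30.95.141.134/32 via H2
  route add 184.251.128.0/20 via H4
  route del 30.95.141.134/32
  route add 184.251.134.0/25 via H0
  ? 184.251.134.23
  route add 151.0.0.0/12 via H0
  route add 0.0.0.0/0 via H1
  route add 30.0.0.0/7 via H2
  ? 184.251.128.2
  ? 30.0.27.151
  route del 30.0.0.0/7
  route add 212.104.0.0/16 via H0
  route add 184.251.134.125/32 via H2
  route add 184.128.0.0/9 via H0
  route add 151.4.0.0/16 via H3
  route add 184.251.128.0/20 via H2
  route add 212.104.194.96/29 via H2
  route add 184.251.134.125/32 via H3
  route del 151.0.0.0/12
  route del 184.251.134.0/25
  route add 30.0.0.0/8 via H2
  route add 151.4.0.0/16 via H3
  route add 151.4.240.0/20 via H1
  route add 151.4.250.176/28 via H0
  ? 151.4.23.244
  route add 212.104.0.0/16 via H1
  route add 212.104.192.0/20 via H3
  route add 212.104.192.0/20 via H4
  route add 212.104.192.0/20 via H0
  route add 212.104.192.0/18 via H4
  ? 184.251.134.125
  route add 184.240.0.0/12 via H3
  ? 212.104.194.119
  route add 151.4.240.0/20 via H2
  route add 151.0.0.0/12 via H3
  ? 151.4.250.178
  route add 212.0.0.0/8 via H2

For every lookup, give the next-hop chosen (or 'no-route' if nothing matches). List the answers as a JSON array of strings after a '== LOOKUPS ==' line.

Trace:
  + 30.95.141.134/32 (H2) depth=32
  + 184.251.128.0/20 (H4) depth=20
  del 30.95.141.134/32 (clear depth 32)
  + 184.251.134.0/25 (H0) depth=25
  Q 184.251.134.23: descend 1011100011111011100001100 ; hops seen [H4,H0] ; pick H0
  + 151.0.0.0/12 (H0) depth=12
  + 0.0.0.0/0 (H1) depth=0
  + 30.0.0.0/7 (H2) depth=7
  Q 184.251.128.2: descend 101110001111101110000 ; hops seen [H1,H4] ; pick H4
  Q 30.0.27.151: descend 000111100 ; hops seen [H1,H2] ; pick H2
  del 30.0.0.0/7 (clear depth 7)
  + 212.104.0.0/16 (H0) depth=16
  + 184.251.134.125/32 (H2) depth=32
  + 184.128.0.0/9 (H0) depth=9
  + 151.4.0.0/16 (H3) depth=16
  + 184.251.128.0/20 (H2) depth=20
  + 212.104.194.96/29 (H2) depth=29
  + 184.251.134.125/32 (H3) depth=32
  del 151.0.0.0/12 (clear depth 12)
  del 184.251.134.0/25 (clear depth 25)
  + 30.0.0.0/8 (H2) depth=8
  + 151.4.0.0/16 (H3) depth=16
  + 151.4.240.0/20 (H1) depth=20
  + 151.4.250.176/28 (H0) depth=28
  Q 151.4.23.244: descend 1001011100000100 ; hops seen [H1,H3] ; pick H3
  + 212.104.0.0/16 (H1) depth=16
  + 212.104.192.0/20 (H3) depth=20
  + 212.104.192.0/20 (H4) depth=20
  + 212.104.192.0/20 (H0) depth=20
  + 212.104.192.0/18 (H4) depth=18
  Q 184.251.134.125: descend 10111000111110111000011001111101 ; hops seen [H1,H0,H2,H3] ; pick H3
  + 184.240.0.0/12 (H3) depth=12
  Q 212.104.194.119: descend 110101000110100011000010011 ; hops seen [H1,H1,H4,H0] ; pick H0
  + 151.4.240.0/20 (H2) depth=20
  + 151.0.0.0/12 (H3) depth=12
  Q 151.4.250.178: descend 1001011100000100111110101011 ; hops seen [H1,H3,H3,H2,H0] ; pick H0
  + 212.0.0.0/8 (H2) depth=8

== LOOKUPS ==
["H0","H4","H2","H3","H3","H0","H0"]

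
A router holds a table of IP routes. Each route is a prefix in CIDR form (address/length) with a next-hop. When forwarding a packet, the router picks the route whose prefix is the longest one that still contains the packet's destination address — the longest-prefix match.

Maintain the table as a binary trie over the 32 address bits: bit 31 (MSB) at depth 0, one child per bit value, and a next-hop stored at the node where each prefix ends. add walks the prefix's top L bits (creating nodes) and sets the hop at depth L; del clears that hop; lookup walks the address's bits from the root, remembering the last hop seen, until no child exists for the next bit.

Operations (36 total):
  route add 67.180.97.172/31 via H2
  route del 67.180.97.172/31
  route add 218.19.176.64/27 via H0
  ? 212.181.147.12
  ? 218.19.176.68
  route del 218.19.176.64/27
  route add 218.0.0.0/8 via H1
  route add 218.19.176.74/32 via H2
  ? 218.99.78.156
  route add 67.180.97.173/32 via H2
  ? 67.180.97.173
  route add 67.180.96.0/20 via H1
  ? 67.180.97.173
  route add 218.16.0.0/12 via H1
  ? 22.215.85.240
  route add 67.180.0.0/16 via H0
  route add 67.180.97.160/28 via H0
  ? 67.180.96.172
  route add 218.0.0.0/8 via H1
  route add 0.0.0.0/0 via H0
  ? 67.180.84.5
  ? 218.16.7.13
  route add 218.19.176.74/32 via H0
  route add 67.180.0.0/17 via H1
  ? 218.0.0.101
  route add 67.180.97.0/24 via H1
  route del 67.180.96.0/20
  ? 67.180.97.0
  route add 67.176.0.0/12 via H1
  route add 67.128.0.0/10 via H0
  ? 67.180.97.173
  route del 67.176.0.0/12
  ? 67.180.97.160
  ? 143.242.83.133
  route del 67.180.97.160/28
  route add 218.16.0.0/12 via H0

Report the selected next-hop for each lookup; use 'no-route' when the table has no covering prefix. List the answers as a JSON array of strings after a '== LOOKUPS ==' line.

Trace:
  add 67.180.97.172/31 -> H2 at depth 31
  - 67.180.97.172/31 clear@31
  add 218.19.176.64/27 -> H0 at depth 27
  ? 212.181.147.12  path d0:-→d1:-→d2:-→d3:-→d4:-  best=no-route
  ? 218.19.176.68  path d0:-→d1:-→d2:-→d3:-→d4:-→d5:-→d6:-→d7:-→d8:-→d9:-→d10:-→d11:-→d12:-→d13:-→d14:-→d15:-→d16:-→d17:-→d18:-→d19:-→d20:-→d21:-→d22:-→d23:-→d24:-→d25:-→d26:-→d27:H0  best=H0
  - 218.19.176.64/27 clear@27
  add 218.0.0.0/8 -> H1 at depth 8
  add 218.19.176.74/32 -> H2 at depth 32
  ? 218.99.78.156  path d0:-→d1:-→d2:-→d3:-→d4:-→d5:-→d6:-→d7:-→d8:H1→d9:-  best=H1
  add 67.180.97.173/32 -> H2 at depth 32
  ? 67.180.97.173  path d0:-→d1:-→d2:-→d3:-→d4:-→d5:-→d6:-→d7:-→d8:-→d9:-→d10:-→d11:-→d12:-→d13:-→d14:-→d15:-→d16:-→d17:-→d18:-→d19:-→d20:-→d21:-→d22:-→d23:-→d24:-→d25:-→d26:-→d27:-→d28:-→d29:-→d30:-→d31:-→d32:H2  best=H2
  add 67.180.96.0/20 -> H1 at depth 20
  ? 67.180.97.173  path d0:-→d1:-→d2:-→d3:-→d4:-→d5:-→d6:-→d7:-→d8:-→d9:-→d10:-→d11:-→d12:-→d13:-→d14:-→d15:-→d16:-→d17:-→d18:-→d19:-→d20:H1→d21:-→d22:-→d23:-→d24:-→d25:-→d26:-→d27:-→d28:-→d29:-→d30:-→d31:-→d32:H2  best=H2
  add 218.16.0.0/12 -> H1 at depth 12
  ? 22.215.85.240  path d0:-→d1:-  best=no-route
  add 67.180.0.0/16 -> H0 at depth 16
  add 67.180.97.160/28 -> H0 at depth 28
  ? 67.180.96.172  path d0:-→d1:-→d2:-→d3:-→d4:-→d5:-→d6:-→d7:-→d8:-→d9:-→d10:-→d11:-→d12:-→d13:-→d14:-→d15:-→d16:H0→d17:-→d18:-→d19:-→d20:H1→d21:-→d22:-→d23:-  best=H1
  add 218.0.0.0/8 -> H1 at depth 8
  add 0.0.0.0/0 -> H0 at depth 0
  ? 67.180.84.5  path d0:H0→d1:-→d2:-→d3:-→d4:-→d5:-→d6:-→d7:-→d8:-→d9:-→d10:-→d11:-→d12:-→d13:-→d14:-→d15:-→d16:H0→d17:-→d18:-  best=H0
  ? 218.16.7.13  path d0:H0→d1:-→d2:-→d3:-→d4:-→d5:-→d6:-→d7:-→d8:H1→d9:-→d10:-→d11:-→d12:H1→d13:-→d14:-  best=H1
  add 218.19.176.74/32 -> H0 at depth 32
  add 67.180.0.0/17 -> H1 at depth 17
  ? 218.0.0.101  path d0:H0→d1:-→d2:-→d3:-→d4:-→d5:-→d6:-→d7:-→d8:H1→d9:-→d10:-→d11:-  best=H1
  add 67.180.97.0/24 -> H1 at depth 24
  - 67.180.96.0/20 clear@20
  ? 67.180.97.0  path d0:H0→d1:-→d2:-→d3:-→d4:-→d5:-→d6:-→d7:-→d8:-→d9:-→d10:-→d11:-→d12:-→d13:-→d14:-→d15:-→d16:H0→d17:H1→d18:-→d19:-→d20:-→d21:-→d22:-→d23:-→d24:H1  best=H1
  add 67.176.0.0/12 -> H1 at depth 12
  add 67.128.0.0/10 -> H0 at depth 10
  ? 67.180.97.173  path d0:H0→d1:-→d2:-→d3:-→d4:-→d5:-→d6:-→d7:-→d8:-→d9:-→d10:H0→d11:-→d12:H1→d13:-→d14:-→d15:-→d16:H0→d17:H1→d18:-→d19:-→d20:-→d21:-→d22:-→d23:-→d24:H1→d25:-→d26:-→d27:-→d28:H0→d29:-→d30:-→d31:-→d32:H2  best=H2
  - 67.176.0.0/12 clear@12
  ? 67.180.97.160  path d0:H0→d1:-→d2:-→d3:-→d4:-→d5:-→d6:-→d7:-→d8:-→d9:-→d10:H0→d11:-→d12:-→d13:-→d14:-→d15:-→d16:H0→d17:H1→d18:-→d19:-→d20:-→d21:-→d22:-→d23:-→d24:H1→d25:-→d26:-→d27:-→d28:H0  best=H0
  ? 143.242.83.133  path d0:H0→d1:-  best=H0
  - 67.180.97.160/28 clear@28
  add 218.16.0.0/12 -> H0 at depth 12

== LOOKUPS ==
["no-route","H0","H1","H2","H2","no-route","H1","H0","H1","H1","H1","H2","H0","H0"]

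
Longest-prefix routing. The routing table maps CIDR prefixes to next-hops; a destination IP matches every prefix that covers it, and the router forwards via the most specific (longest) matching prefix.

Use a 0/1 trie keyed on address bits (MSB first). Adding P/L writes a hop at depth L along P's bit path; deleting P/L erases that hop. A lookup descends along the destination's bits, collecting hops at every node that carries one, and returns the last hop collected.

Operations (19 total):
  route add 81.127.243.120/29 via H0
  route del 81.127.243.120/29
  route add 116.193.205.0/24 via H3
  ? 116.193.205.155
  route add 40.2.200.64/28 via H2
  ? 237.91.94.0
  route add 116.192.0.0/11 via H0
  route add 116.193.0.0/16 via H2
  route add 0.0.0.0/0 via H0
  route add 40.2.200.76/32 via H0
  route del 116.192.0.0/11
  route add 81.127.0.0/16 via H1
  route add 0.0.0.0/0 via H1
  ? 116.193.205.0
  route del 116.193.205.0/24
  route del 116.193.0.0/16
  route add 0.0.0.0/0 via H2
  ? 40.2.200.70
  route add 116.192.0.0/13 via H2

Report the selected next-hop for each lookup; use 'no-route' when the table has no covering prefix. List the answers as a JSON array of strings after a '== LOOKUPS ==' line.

Trace:
  + 81.127.243.120/29 (H0) depth=29
  - 81.127.243.120/29 clear@29
  + 116.193.205.0/24 (H3) depth=24
  ? 116.193.205.155  path d0:-→d1:-→d2:-→d3:-→d4:-→d5:-→d6:-→d7:-→d8:-→d9:-→d10:-→d11:-→d12:-→d13:-→d14:-→d15:-→d16:-→d17:-→d18:-→d19:-→d20:-→d21:-→d22:-→d23:-→d24:H3  best=H3
  + 40.2.200.64/28 (H2) depth=28
  ? 237.91.94.0  path d0:-  best=no-route
  + 116.192.0.0/11 (H0) depth=11
  + 116.193.0.0/16 (H2) depth=16
  + 0.0.0.0/0 (H0) depth=0
  + 40.2.200.76/32 (H0) depth=32
  - 116.192.0.0/11 clear@11
  + 81.127.0.0/16 (H1) depth=16
  + 0.0.0.0/0 (H1) depth=0
  ? 116.193.205.0  path d0:H1→d1:-→d2:-→d3:-→d4:-→d5:-→d6:-→d7:-→d8:-→d9:-→d10:-→d11:-→d12:-→d13:-→d14:-→d15:-→d16:H2→d17:-→d18:-→d19:-→d20:-→d21:-→d22:-→d23:-→d24:H3  best=H3
  - 116.193.205.0/24 clear@24
  - 116.193.0.0/16 clear@16
  + 0.0.0.0/0 (H2) depth=0
  ? 40.2.200.70  path d0:H2→d1:-→d2:-→d3:-→d4:-→d5:-→d6:-→d7:-→d8:-→d9:-→d10:-→d11:-→d12:-→d13:-→d14:-→d15:-→d16:-→d17:-→d18:-→d19:-→d20:-→d21:-→d22:-→d23:-→d24:-→d25:-→d26:-→d27:-→d28:H2  best=H2
  + 116.192.0.0/13 (H2) depth=13

== LOOKUPS ==
["H3","no-route","H3","H2"]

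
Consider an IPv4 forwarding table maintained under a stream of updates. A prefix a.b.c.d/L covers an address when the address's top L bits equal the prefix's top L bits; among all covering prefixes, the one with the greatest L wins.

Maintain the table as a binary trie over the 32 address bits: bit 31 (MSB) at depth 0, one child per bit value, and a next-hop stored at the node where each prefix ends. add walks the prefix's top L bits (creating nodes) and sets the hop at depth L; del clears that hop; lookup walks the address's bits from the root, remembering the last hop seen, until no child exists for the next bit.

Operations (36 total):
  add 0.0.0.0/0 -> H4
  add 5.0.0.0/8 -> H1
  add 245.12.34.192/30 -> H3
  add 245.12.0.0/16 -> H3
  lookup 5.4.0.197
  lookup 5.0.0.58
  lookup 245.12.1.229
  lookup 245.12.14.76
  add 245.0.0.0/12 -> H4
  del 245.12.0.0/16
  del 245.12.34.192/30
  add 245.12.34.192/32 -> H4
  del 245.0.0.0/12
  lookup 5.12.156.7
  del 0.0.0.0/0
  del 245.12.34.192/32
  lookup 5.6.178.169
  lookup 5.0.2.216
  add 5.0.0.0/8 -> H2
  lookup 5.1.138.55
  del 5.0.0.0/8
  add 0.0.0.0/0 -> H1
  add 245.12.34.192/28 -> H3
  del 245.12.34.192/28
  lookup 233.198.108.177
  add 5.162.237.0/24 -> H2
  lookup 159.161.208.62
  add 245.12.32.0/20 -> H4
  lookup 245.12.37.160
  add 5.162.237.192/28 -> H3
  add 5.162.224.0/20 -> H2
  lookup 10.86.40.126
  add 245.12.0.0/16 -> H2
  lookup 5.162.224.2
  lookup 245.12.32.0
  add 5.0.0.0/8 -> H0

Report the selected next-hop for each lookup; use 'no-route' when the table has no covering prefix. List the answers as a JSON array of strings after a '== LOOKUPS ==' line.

Trace:
  + 0.0.0.0/0 (H4) depth=0
  + 5.0.0.0/8 (H1) depth=8
  + 245.12.34.192/30 (H3) depth=30
  + 245.12.0.0/16 (H3) depth=16
  ? 5.4.0.197  path d0:H4→d1:-→d2:-→d3:-→d4:-→d5:-→d6:-→d7:-→d8:H1  best=H1
  ? 5.0.0.58  path d0:H4→d1:-→d2:-→d3:-→d4:-→d5:-→d6:-→d7:-→d8:H1  best=H1
  ? 245.12.1.229  path d0:H4→d1:-→d2:-→d3:-→d4:-→d5:-→d6:-→d7:-→d8:-→d9:-→d10:-→d11:-→d12:-→d13:-→d14:-→d15:-→d16:H3→d17:-→d18:-  best=H3
  ? 245.12.14.76  path d0:H4→d1:-→d2:-→d3:-→d4:-→d5:-→d6:-→d7:-→d8:-→d9:-→d10:-→d11:-→d12:-→d13:-→d14:-→d15:-→d16:H3→d17:-→d18:-  best=H3
  + 245.0.0.0/12 (H4) depth=12
  - 245.12.0.0/16 clear@16
  - 245.12.34.192/30 clear@30
  + 245.12.34.192/32 (H4) depth=32
  - 245.0.0.0/12 clear@12
  ? 5.12.156.7  path d0:H4→d1:-→d2:-→d3:-→d4:-→d5:-→d6:-→d7:-→d8:H1  best=H1
  - 0.0.0.0/0 clear@0
  - 245.12.34.192/32 clear@32
  ? 5.6.178.169  path d0:-→d1:-→d2:-→d3:-→d4:-→d5:-→d6:-→d7:-→d8:H1  best=H1
  ? 5.0.2.216  path d0:-→d1:-→d2:-→d3:-→d4:-→d5:-→d6:-→d7:-→d8:H1  best=H1
  + 5.0.0.0/8 (H2) depth=8
  ? 5.1.138.55  path d0:-→d1:-→d2:-→d3:-→d4:-→d5:-→d6:-→d7:-→d8:H2  best=H2
  - 5.0.0.0/8 clear@8
  + 0.0.0.0/0 (H1) depth=0
  + 245.12.34.192/28 (H3) depth=28
  - 245.12.34.192/28 clear@28
  ? 233.198.108.177  path d0:H1→d1:-→d2:-→d3:-  best=H1
  + 5.162.237.0/24 (H2) depth=24
  ? 159.161.208.62  path d0:H1→d1:-  best=H1
  + 245.12.32.0/20 (H4) depth=20
  ? 245.12.37.160  path d0:H1→d1:-→d2:-→d3:-→d4:-→d5:-→d6:-→d7:-→d8:-→d9:-→d10:-→d11:-→d12:-→d13:-→d14:-→d15:-→d16:-→d17:-→d18:-→d19:-→d20:H4→d21:-  best=H4
  + 5.162.237.192/28 (H3) depth=28
  + 5.162.224.0/20 (H2) depth=20
  ? 10.86.40.126  path d0:H1→d1:-→d2:-→d3:-→d4:-  best=H1
  + 245.12.0.0/16 (H2) depth=16
  ? 5.162.224.2  path d0:H1→d1:-→d2:-→d3:-→d4:-→d5:-→d6:-→d7:-→d8:-→d9:-→d10:-→d11:-→d12:-→d13:-→d14:-→d15:-→d16:-→d17:-→d18:-→d19:-→d20:H2  best=H2
  ? 245.12.32.0  path d0:H1→d1:-→d2:-→d3:-→d4:-→d5:-→d6:-→d7:-→d8:-→d9:-→d10:-→d11:-→d12:-→d13:-→d14:-→d15:-→d16:H2→d17:-→d18:-→d19:-→d20:H4→d21:-→d22:-  best=H4
  + 5.0.0.0/8 (H0) depth=8

== LOOKUPS ==
["H1","H1","H3","H3","H1","H1","H1","H2","H1","H1","H4","H1","H2","H4"]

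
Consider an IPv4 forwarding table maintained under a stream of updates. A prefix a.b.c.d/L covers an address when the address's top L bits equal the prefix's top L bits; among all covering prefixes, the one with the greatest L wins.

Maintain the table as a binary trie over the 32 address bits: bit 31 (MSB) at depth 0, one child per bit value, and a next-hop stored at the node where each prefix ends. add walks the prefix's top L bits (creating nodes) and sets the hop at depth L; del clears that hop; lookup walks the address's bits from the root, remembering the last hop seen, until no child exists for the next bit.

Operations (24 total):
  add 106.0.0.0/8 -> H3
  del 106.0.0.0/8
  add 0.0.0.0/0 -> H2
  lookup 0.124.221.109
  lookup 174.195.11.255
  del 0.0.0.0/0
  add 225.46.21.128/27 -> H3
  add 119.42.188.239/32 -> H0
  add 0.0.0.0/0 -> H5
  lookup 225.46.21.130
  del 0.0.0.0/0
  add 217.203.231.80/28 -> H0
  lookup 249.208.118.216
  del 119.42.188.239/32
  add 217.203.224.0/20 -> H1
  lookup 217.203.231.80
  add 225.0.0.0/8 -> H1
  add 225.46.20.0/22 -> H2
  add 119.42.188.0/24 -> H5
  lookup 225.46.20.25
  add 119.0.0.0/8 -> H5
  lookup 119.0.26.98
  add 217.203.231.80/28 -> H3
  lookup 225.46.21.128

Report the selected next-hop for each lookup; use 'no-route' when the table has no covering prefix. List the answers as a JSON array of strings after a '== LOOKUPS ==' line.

Process each operation:
  add 106.0.0.0/8 -> H3 at depth 8
  - 106.0.0.0/8 clear@8
  add 0.0.0.0/0 -> H2 at depth 0
  ? 0.124.221.109  path d0:H2→d1:-  best=H2
  ? 174.195.11.255  path d0:H2  best=H2
  - 0.0.0.0/0 clear@0
  add 225.46.21.128/27 -> H3 at depth 27
  add 119.42.188.239/32 -> H0 at depth 32
  add 0.0.0.0/0 -> H5 at depth 0
  ? 225.46.21.130  path d0:H5→d1:-→d2:-→d3:-→d4:-→d5:-→d6:-→d7:-→d8:-→d9:-→d10:-→d11:-→d12:-→d13:-→d14:-→d15:-→d16:-→d17:-→d18:-→d19:-→d20:-→d21:-→d22:-→d23:-→d24:-→d25:-→d26:-→d27:H3  best=H3
  - 0.0.0.0/0 clear@0
  add 217.203.231.80/28 -> H0 at depth 28
  ? 249.208.118.216  path d0:-→d1:-→d2:-→d3:-  best=no-route
  - 119.42.188.239/32 clear@32
  add 217.203.224.0/20 -> H1 at depth 20
  ? 217.203.231.80  path d0:-→d1:-→d2:-→d3:-→d4:-→d5:-→d6:-→d7:-→d8:-→d9:-→d10:-→d11:-→d12:-→d13:-→d14:-→d15:-→d16:-→d17:-→d18:-→d19:-→d20:H1→d21:-→d22:-→d23:-→d24:-→d25:-→d26:-→d27:-→d28:H0  best=H0
  add 225.0.0.0/8 -> H1 at depth 8
  add 225.46.20.0/22 -> H2 at depth 22
  add 119.42.188.0/24 -> H5 at depth 24
  ? 225.46.20.25  path d0:-→d1:-→d2:-→d3:-→d4:-→d5:-→d6:-→d7:-→d8:H1→d9:-→d10:-→d11:-→d12:-→d13:-→d14:-→d15:-→d16:-→d17:-→d18:-→d19:-→d20:-→d21:-→d22:H2→d23:-  best=H2
  add 119.0.0.0/8 -> H5 at depth 8
  ? 119.0.26.98  path d0:-→d1:-→d2:-→d3:-→d4:-→d5:-→d6:-→d7:-→d8:H5→d9:-→d10:-  best=H5
  add 217.203.231.80/28 -> H3 at depth 28
  ? 225.46.21.128  path d0:-→d1:-→d2:-→d3:-→d4:-→d5:-→d6:-→d7:-→d8:H1→d9:-→d10:-→d11:-→d12:-→d13:-→d14:-→d15:-→d16:-→d17:-→d18:-→d19:-→d20:-→d21:-→d22:H2→d23:-→d24:-→d25:-→d26:-→d27:H3  best=H3

== LOOKUPS ==
["H2","H2","H3","no-route","H0","H2","H5","H3"]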